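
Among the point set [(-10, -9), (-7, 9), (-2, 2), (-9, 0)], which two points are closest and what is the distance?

Computing all pairwise distances among 4 points:

d((-10, -9), (-7, 9)) = 18.2483
d((-10, -9), (-2, 2)) = 13.6015
d((-10, -9), (-9, 0)) = 9.0554
d((-7, 9), (-2, 2)) = 8.6023
d((-7, 9), (-9, 0)) = 9.2195
d((-2, 2), (-9, 0)) = 7.2801 <-- minimum

Closest pair: (-2, 2) and (-9, 0) with distance 7.2801

The closest pair is (-2, 2) and (-9, 0) with Euclidean distance 7.2801. For 4 points, brute-force pairwise comparison is shown above. For large n, the divide-and-conquer algorithm (sort by x, recurse on halves, check the dividing strip) achieves O(n log n).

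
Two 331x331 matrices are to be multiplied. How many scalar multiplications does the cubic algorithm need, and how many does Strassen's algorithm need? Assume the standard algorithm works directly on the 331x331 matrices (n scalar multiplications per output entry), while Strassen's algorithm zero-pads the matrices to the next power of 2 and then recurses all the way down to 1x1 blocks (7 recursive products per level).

Matrix multiplication for 331x331 matrices:

Strassen's algorithm requires power-of-2 dimensions. Pad 331x331 to 512x512 (next power of 2).

Standard algorithm: 331^3 = 36264691 multiplications
Strassen's algorithm: 7^(log2(512)) = 7^9 = 40353607 multiplications
Difference: 36264691 - 40353607 = -4088916 (Strassen uses MORE here due to padding overhead — for small or just-over-power-of-2 n, padding can outweigh the per-level savings)

Standard: 36264691 multiplications (331^3). Strassen: 40353607 multiplications (7^9, after padding to 512x512). Strassen reduces 8 recursive multiplications to 7 at each level.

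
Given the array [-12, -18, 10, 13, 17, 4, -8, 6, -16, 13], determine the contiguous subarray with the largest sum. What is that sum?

Using Kadane's algorithm on [-12, -18, 10, 13, 17, 4, -8, 6, -16, 13]:

Scanning through the array:
Position 1 (value -18): max_ending_here = -18, max_so_far = -12
Position 2 (value 10): max_ending_here = 10, max_so_far = 10
Position 3 (value 13): max_ending_here = 23, max_so_far = 23
Position 4 (value 17): max_ending_here = 40, max_so_far = 40
Position 5 (value 4): max_ending_here = 44, max_so_far = 44
Position 6 (value -8): max_ending_here = 36, max_so_far = 44
Position 7 (value 6): max_ending_here = 42, max_so_far = 44
Position 8 (value -16): max_ending_here = 26, max_so_far = 44
Position 9 (value 13): max_ending_here = 39, max_so_far = 44

Maximum subarray: [10, 13, 17, 4]
Maximum sum: 44

The maximum subarray is [10, 13, 17, 4] with sum 44. This subarray runs from index 2 to index 5.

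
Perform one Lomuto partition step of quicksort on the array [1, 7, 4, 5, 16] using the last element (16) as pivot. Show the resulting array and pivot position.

Lomuto partition with pivot = 16:

Initial array: [1, 7, 4, 5, 16]

arr[0]=1 <= 16: swap with position 0, array becomes [1, 7, 4, 5, 16]
arr[1]=7 <= 16: swap with position 1, array becomes [1, 7, 4, 5, 16]
arr[2]=4 <= 16: swap with position 2, array becomes [1, 7, 4, 5, 16]
arr[3]=5 <= 16: swap with position 3, array becomes [1, 7, 4, 5, 16]

Place pivot at position 4: [1, 7, 4, 5, 16]
Pivot position: 4

After partitioning with pivot 16, the array becomes [1, 7, 4, 5, 16]. The pivot is placed at index 4. All elements to the left of the pivot are <= 16, and all elements to the right are > 16.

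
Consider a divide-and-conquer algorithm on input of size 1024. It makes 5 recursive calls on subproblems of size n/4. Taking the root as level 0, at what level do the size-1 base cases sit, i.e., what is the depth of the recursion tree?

For divide and conquer with division factor 4:

Problem sizes at each level:
Level 0: 1024
Level 1: 256
Level 2: 64
Level 3: 16
Level 4: 4
Level 5: 1

The root is level 0 and the size-1 base case is level 5 (the tree spans levels 0 through 5, i.e. 6 levels counting the root), so the depth is the number of divisions: log_4(1024) = 5

The recursion tree depth is log_4(1024) = 5. At each level, the problem size is divided by 4, so it takes 5 divisions to reduce to a base case of size 1. The algorithm makes 5 recursive calls at each level.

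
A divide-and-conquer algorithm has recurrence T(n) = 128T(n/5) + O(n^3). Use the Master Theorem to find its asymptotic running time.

Master Theorem for T(n) = 128T(n/5) + O(n^3):

a = 128, b = 5, c = 3
log_b(a) = log_5(128) = 3.0147

Case 1: c = 3 < log_5(128) = 3.0147
T(n) = O(n^(log_5 128))

For T(n) = 128T(n/5) + O(n^3): log_5(128) = 3.0147. This is Case 1 of the Master Theorem (c < log_b(a), work dominated by leaves), giving O(n^(log_5 128)).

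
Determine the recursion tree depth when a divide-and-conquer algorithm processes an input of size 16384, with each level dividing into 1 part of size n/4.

For divide and conquer with division factor 4:

Problem sizes at each level:
Level 0: 16384
Level 1: 4096
Level 2: 1024
Level 3: 256
Level 4: 64
Level 5: 16
Level 6: 4
Level 7: 1

The root is level 0 and the size-1 base case is level 7 (the tree spans levels 0 through 7, i.e. 8 levels counting the root), so the depth is the number of divisions: log_4(16384) = 7

The recursion tree depth is log_4(16384) = 7. At each level, the problem size is divided by 4, so it takes 7 divisions to reduce to a base case of size 1. The algorithm makes 1 recursive call at each level.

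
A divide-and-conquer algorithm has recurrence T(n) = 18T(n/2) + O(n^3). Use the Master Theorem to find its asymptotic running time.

Master Theorem for T(n) = 18T(n/2) + O(n^3):

a = 18, b = 2, c = 3
log_b(a) = log_2(18) = 4.1699

Case 1: c = 3 < log_2(18) = 4.1699
T(n) = O(n^(log_2 18))

For T(n) = 18T(n/2) + O(n^3): log_2(18) = 4.1699. This is Case 1 of the Master Theorem (c < log_b(a), work dominated by leaves), giving O(n^(log_2 18)).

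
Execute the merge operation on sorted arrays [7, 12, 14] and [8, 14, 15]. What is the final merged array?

Merging process:

Compare 7 vs 8: take 7 from left. Merged: [7]
Compare 12 vs 8: take 8 from right. Merged: [7, 8]
Compare 12 vs 14: take 12 from left. Merged: [7, 8, 12]
Compare 14 vs 14: take 14 from left. Merged: [7, 8, 12, 14]
Append remaining from right: [14, 15]. Merged: [7, 8, 12, 14, 14, 15]

Final merged array: [7, 8, 12, 14, 14, 15]
Total comparisons: 4

The merged array is [7, 8, 12, 14, 14, 15], requiring 4 comparisons. The merge step runs in O(n) time where n is the total number of elements.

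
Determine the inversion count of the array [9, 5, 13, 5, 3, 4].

Finding inversions in [9, 5, 13, 5, 3, 4]:

(0, 1): arr[0]=9 > arr[1]=5
(0, 3): arr[0]=9 > arr[3]=5
(0, 4): arr[0]=9 > arr[4]=3
(0, 5): arr[0]=9 > arr[5]=4
(1, 4): arr[1]=5 > arr[4]=3
(1, 5): arr[1]=5 > arr[5]=4
(2, 3): arr[2]=13 > arr[3]=5
(2, 4): arr[2]=13 > arr[4]=3
(2, 5): arr[2]=13 > arr[5]=4
(3, 4): arr[3]=5 > arr[4]=3
(3, 5): arr[3]=5 > arr[5]=4

Total inversions: 11

The array has 11 inversion(s): (0,1), (0,3), (0,4), (0,5), (1,4), (1,5), (2,3), (2,4), (2,5), (3,4), (3,5). Each pair (i,j) satisfies i < j and arr[i] > arr[j].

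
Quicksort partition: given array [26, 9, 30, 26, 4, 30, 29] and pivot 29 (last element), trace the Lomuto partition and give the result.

Lomuto partition with pivot = 29:

Initial array: [26, 9, 30, 26, 4, 30, 29]

arr[0]=26 <= 29: swap with position 0, array becomes [26, 9, 30, 26, 4, 30, 29]
arr[1]=9 <= 29: swap with position 1, array becomes [26, 9, 30, 26, 4, 30, 29]
arr[2]=30 > 29: no swap
arr[3]=26 <= 29: swap with position 2, array becomes [26, 9, 26, 30, 4, 30, 29]
arr[4]=4 <= 29: swap with position 3, array becomes [26, 9, 26, 4, 30, 30, 29]
arr[5]=30 > 29: no swap

Place pivot at position 4: [26, 9, 26, 4, 29, 30, 30]
Pivot position: 4

After partitioning with pivot 29, the array becomes [26, 9, 26, 4, 29, 30, 30]. The pivot is placed at index 4. All elements to the left of the pivot are <= 29, and all elements to the right are > 29.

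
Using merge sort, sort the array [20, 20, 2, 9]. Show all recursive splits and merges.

Merge sort trace:

Split: [20, 20, 2, 9] -> [20, 20] and [2, 9]
  Split: [20, 20] -> [20] and [20]
  Merge: [20] + [20] -> [20, 20]
  Split: [2, 9] -> [2] and [9]
  Merge: [2] + [9] -> [2, 9]
Merge: [20, 20] + [2, 9] -> [2, 9, 20, 20]

Final sorted array: [2, 9, 20, 20]

The merge sort proceeds by recursively splitting the array and merging sorted halves.
After all merges, the sorted array is [2, 9, 20, 20].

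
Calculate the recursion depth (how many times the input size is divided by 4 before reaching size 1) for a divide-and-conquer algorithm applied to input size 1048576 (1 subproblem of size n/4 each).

For divide and conquer with division factor 4:

Problem sizes at each level:
Level 0: 1048576
Level 1: 262144
Level 2: 65536
Level 3: 16384
Level 4: 4096
Level 5: 1024
Level 6: 256
Level 7: 64
Level 8: 16
Level 9: 4
Level 10: 1

The root is level 0 and the size-1 base case is level 10 (the tree spans levels 0 through 10, i.e. 11 levels counting the root), so the depth is the number of divisions: log_4(1048576) = 10

The recursion tree depth is log_4(1048576) = 10. At each level, the problem size is divided by 4, so it takes 10 divisions to reduce to a base case of size 1. The algorithm makes 1 recursive call at each level.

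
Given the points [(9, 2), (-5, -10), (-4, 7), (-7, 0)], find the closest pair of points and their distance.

Computing all pairwise distances among 4 points:

d((9, 2), (-5, -10)) = 18.4391
d((9, 2), (-4, 7)) = 13.9284
d((9, 2), (-7, 0)) = 16.1245
d((-5, -10), (-4, 7)) = 17.0294
d((-5, -10), (-7, 0)) = 10.198
d((-4, 7), (-7, 0)) = 7.6158 <-- minimum

Closest pair: (-4, 7) and (-7, 0) with distance 7.6158

The closest pair is (-4, 7) and (-7, 0) with Euclidean distance 7.6158. For 4 points, brute-force pairwise comparison is shown above. For large n, the divide-and-conquer algorithm (sort by x, recurse on halves, check the dividing strip) achieves O(n log n).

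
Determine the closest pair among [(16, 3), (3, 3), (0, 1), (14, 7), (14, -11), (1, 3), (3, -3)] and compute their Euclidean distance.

Computing all pairwise distances among 7 points:

d((16, 3), (3, 3)) = 13.0
d((16, 3), (0, 1)) = 16.1245
d((16, 3), (14, 7)) = 4.4721
d((16, 3), (14, -11)) = 14.1421
d((16, 3), (1, 3)) = 15.0
d((16, 3), (3, -3)) = 14.3178
d((3, 3), (0, 1)) = 3.6056
d((3, 3), (14, 7)) = 11.7047
d((3, 3), (14, -11)) = 17.8045
d((3, 3), (1, 3)) = 2.0 <-- minimum
d((3, 3), (3, -3)) = 6.0
d((0, 1), (14, 7)) = 15.2315
d((0, 1), (14, -11)) = 18.4391
d((0, 1), (1, 3)) = 2.2361
d((0, 1), (3, -3)) = 5.0
d((14, 7), (14, -11)) = 18.0
d((14, 7), (1, 3)) = 13.6015
d((14, 7), (3, -3)) = 14.8661
d((14, -11), (1, 3)) = 19.105
d((14, -11), (3, -3)) = 13.6015
d((1, 3), (3, -3)) = 6.3246

Closest pair: (3, 3) and (1, 3) with distance 2.0

The closest pair is (3, 3) and (1, 3) with Euclidean distance 2.0. For 7 points, brute-force pairwise comparison is shown above. For large n, the divide-and-conquer algorithm (sort by x, recurse on halves, check the dividing strip) achieves O(n log n).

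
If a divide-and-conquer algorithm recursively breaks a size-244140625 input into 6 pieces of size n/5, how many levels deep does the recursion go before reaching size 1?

For divide and conquer with division factor 5:

Problem sizes at each level:
Level 0: 244140625
Level 1: 48828125
Level 2: 9765625
Level 3: 1953125
Level 4: 390625
Level 5: 78125
Level 6: 15625
Level 7: 3125
Level 8: 625
Level 9: 125
Level 10: 25
Level 11: 5
Level 12: 1

The root is level 0 and the size-1 base case is level 12 (the tree spans levels 0 through 12, i.e. 13 levels counting the root), so the depth is the number of divisions: log_5(244140625) = 12

The recursion tree depth is log_5(244140625) = 12. At each level, the problem size is divided by 5, so it takes 12 divisions to reduce to a base case of size 1. The algorithm makes 6 recursive calls at each level.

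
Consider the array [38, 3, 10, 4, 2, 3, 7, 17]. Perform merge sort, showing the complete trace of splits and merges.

Merge sort trace:

Split: [38, 3, 10, 4, 2, 3, 7, 17] -> [38, 3, 10, 4] and [2, 3, 7, 17]
  Split: [38, 3, 10, 4] -> [38, 3] and [10, 4]
    Split: [38, 3] -> [38] and [3]
    Merge: [38] + [3] -> [3, 38]
    Split: [10, 4] -> [10] and [4]
    Merge: [10] + [4] -> [4, 10]
  Merge: [3, 38] + [4, 10] -> [3, 4, 10, 38]
  Split: [2, 3, 7, 17] -> [2, 3] and [7, 17]
    Split: [2, 3] -> [2] and [3]
    Merge: [2] + [3] -> [2, 3]
    Split: [7, 17] -> [7] and [17]
    Merge: [7] + [17] -> [7, 17]
  Merge: [2, 3] + [7, 17] -> [2, 3, 7, 17]
Merge: [3, 4, 10, 38] + [2, 3, 7, 17] -> [2, 3, 3, 4, 7, 10, 17, 38]

Final sorted array: [2, 3, 3, 4, 7, 10, 17, 38]

The merge sort proceeds by recursively splitting the array and merging sorted halves.
After all merges, the sorted array is [2, 3, 3, 4, 7, 10, 17, 38].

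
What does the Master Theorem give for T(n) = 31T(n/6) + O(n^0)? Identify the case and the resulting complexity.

Master Theorem for T(n) = 31T(n/6) + O(n^0):

a = 31, b = 6, c = 0
log_b(a) = log_6(31) = 1.9165

Case 1: c = 0 < log_6(31) = 1.9165
T(n) = O(n^(log_6 31))

For T(n) = 31T(n/6) + O(n^0): log_6(31) = 1.9165. This is Case 1 of the Master Theorem (c < log_b(a), work dominated by leaves), giving O(n^(log_6 31)).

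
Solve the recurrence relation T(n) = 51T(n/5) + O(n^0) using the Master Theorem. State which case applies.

Master Theorem for T(n) = 51T(n/5) + O(n^0):

a = 51, b = 5, c = 0
log_b(a) = log_5(51) = 2.4430

Case 1: c = 0 < log_5(51) = 2.4430
T(n) = O(n^(log_5 51))

For T(n) = 51T(n/5) + O(n^0): log_5(51) = 2.4430. This is Case 1 of the Master Theorem (c < log_b(a), work dominated by leaves), giving O(n^(log_5 51)).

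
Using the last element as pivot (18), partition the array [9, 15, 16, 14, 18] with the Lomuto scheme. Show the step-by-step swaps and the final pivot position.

Lomuto partition with pivot = 18:

Initial array: [9, 15, 16, 14, 18]

arr[0]=9 <= 18: swap with position 0, array becomes [9, 15, 16, 14, 18]
arr[1]=15 <= 18: swap with position 1, array becomes [9, 15, 16, 14, 18]
arr[2]=16 <= 18: swap with position 2, array becomes [9, 15, 16, 14, 18]
arr[3]=14 <= 18: swap with position 3, array becomes [9, 15, 16, 14, 18]

Place pivot at position 4: [9, 15, 16, 14, 18]
Pivot position: 4

After partitioning with pivot 18, the array becomes [9, 15, 16, 14, 18]. The pivot is placed at index 4. All elements to the left of the pivot are <= 18, and all elements to the right are > 18.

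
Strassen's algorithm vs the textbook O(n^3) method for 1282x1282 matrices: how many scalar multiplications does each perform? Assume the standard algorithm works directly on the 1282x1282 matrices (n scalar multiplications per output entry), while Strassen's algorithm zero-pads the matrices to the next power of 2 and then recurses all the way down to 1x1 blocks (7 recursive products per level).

Matrix multiplication for 1282x1282 matrices:

Strassen's algorithm requires power-of-2 dimensions. Pad 1282x1282 to 2048x2048 (next power of 2).

Standard algorithm: 1282^3 = 2106997768 multiplications
Strassen's algorithm: 7^(log2(2048)) = 7^11 = 1977326743 multiplications
Savings: 2106997768 - 1977326743 = 129671025 multiplications

Standard: 2106997768 multiplications (1282^3). Strassen: 1977326743 multiplications (7^11, after padding to 2048x2048). Strassen reduces 8 recursive multiplications to 7 at each level.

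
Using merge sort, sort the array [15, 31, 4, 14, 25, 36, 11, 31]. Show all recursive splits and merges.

Merge sort trace:

Split: [15, 31, 4, 14, 25, 36, 11, 31] -> [15, 31, 4, 14] and [25, 36, 11, 31]
  Split: [15, 31, 4, 14] -> [15, 31] and [4, 14]
    Split: [15, 31] -> [15] and [31]
    Merge: [15] + [31] -> [15, 31]
    Split: [4, 14] -> [4] and [14]
    Merge: [4] + [14] -> [4, 14]
  Merge: [15, 31] + [4, 14] -> [4, 14, 15, 31]
  Split: [25, 36, 11, 31] -> [25, 36] and [11, 31]
    Split: [25, 36] -> [25] and [36]
    Merge: [25] + [36] -> [25, 36]
    Split: [11, 31] -> [11] and [31]
    Merge: [11] + [31] -> [11, 31]
  Merge: [25, 36] + [11, 31] -> [11, 25, 31, 36]
Merge: [4, 14, 15, 31] + [11, 25, 31, 36] -> [4, 11, 14, 15, 25, 31, 31, 36]

Final sorted array: [4, 11, 14, 15, 25, 31, 31, 36]

The merge sort proceeds by recursively splitting the array and merging sorted halves.
After all merges, the sorted array is [4, 11, 14, 15, 25, 31, 31, 36].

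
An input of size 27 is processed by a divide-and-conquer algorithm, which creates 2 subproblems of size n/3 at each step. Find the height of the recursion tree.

For divide and conquer with division factor 3:

Problem sizes at each level:
Level 0: 27
Level 1: 9
Level 2: 3
Level 3: 1

The root is level 0 and the size-1 base case is level 3 (the tree spans levels 0 through 3, i.e. 4 levels counting the root), so the depth is the number of divisions: log_3(27) = 3

The recursion tree depth is log_3(27) = 3. At each level, the problem size is divided by 3, so it takes 3 divisions to reduce to a base case of size 1. The algorithm makes 2 recursive calls at each level.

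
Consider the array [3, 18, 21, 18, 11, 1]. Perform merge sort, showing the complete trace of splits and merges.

Merge sort trace:

Split: [3, 18, 21, 18, 11, 1] -> [3, 18, 21] and [18, 11, 1]
  Split: [3, 18, 21] -> [3] and [18, 21]
    Split: [18, 21] -> [18] and [21]
    Merge: [18] + [21] -> [18, 21]
  Merge: [3] + [18, 21] -> [3, 18, 21]
  Split: [18, 11, 1] -> [18] and [11, 1]
    Split: [11, 1] -> [11] and [1]
    Merge: [11] + [1] -> [1, 11]
  Merge: [18] + [1, 11] -> [1, 11, 18]
Merge: [3, 18, 21] + [1, 11, 18] -> [1, 3, 11, 18, 18, 21]

Final sorted array: [1, 3, 11, 18, 18, 21]

The merge sort proceeds by recursively splitting the array and merging sorted halves.
After all merges, the sorted array is [1, 3, 11, 18, 18, 21].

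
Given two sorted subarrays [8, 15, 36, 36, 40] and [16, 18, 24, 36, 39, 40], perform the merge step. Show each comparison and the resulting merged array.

Merging process:

Compare 8 vs 16: take 8 from left. Merged: [8]
Compare 15 vs 16: take 15 from left. Merged: [8, 15]
Compare 36 vs 16: take 16 from right. Merged: [8, 15, 16]
Compare 36 vs 18: take 18 from right. Merged: [8, 15, 16, 18]
Compare 36 vs 24: take 24 from right. Merged: [8, 15, 16, 18, 24]
Compare 36 vs 36: take 36 from left. Merged: [8, 15, 16, 18, 24, 36]
Compare 36 vs 36: take 36 from left. Merged: [8, 15, 16, 18, 24, 36, 36]
Compare 40 vs 36: take 36 from right. Merged: [8, 15, 16, 18, 24, 36, 36, 36]
Compare 40 vs 39: take 39 from right. Merged: [8, 15, 16, 18, 24, 36, 36, 36, 39]
Compare 40 vs 40: take 40 from left. Merged: [8, 15, 16, 18, 24, 36, 36, 36, 39, 40]
Append remaining from right: [40]. Merged: [8, 15, 16, 18, 24, 36, 36, 36, 39, 40, 40]

Final merged array: [8, 15, 16, 18, 24, 36, 36, 36, 39, 40, 40]
Total comparisons: 10

The merged array is [8, 15, 16, 18, 24, 36, 36, 36, 39, 40, 40], requiring 10 comparisons. The merge step runs in O(n) time where n is the total number of elements.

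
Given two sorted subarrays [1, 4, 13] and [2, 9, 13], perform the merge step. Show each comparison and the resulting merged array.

Merging process:

Compare 1 vs 2: take 1 from left. Merged: [1]
Compare 4 vs 2: take 2 from right. Merged: [1, 2]
Compare 4 vs 9: take 4 from left. Merged: [1, 2, 4]
Compare 13 vs 9: take 9 from right. Merged: [1, 2, 4, 9]
Compare 13 vs 13: take 13 from left. Merged: [1, 2, 4, 9, 13]
Append remaining from right: [13]. Merged: [1, 2, 4, 9, 13, 13]

Final merged array: [1, 2, 4, 9, 13, 13]
Total comparisons: 5

The merged array is [1, 2, 4, 9, 13, 13], requiring 5 comparisons. The merge step runs in O(n) time where n is the total number of elements.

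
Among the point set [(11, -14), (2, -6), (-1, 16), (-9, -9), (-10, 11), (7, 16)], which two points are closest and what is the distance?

Computing all pairwise distances among 6 points:

d((11, -14), (2, -6)) = 12.0416
d((11, -14), (-1, 16)) = 32.311
d((11, -14), (-9, -9)) = 20.6155
d((11, -14), (-10, 11)) = 32.6497
d((11, -14), (7, 16)) = 30.2655
d((2, -6), (-1, 16)) = 22.2036
d((2, -6), (-9, -9)) = 11.4018
d((2, -6), (-10, 11)) = 20.8087
d((2, -6), (7, 16)) = 22.561
d((-1, 16), (-9, -9)) = 26.2488
d((-1, 16), (-10, 11)) = 10.2956
d((-1, 16), (7, 16)) = 8.0 <-- minimum
d((-9, -9), (-10, 11)) = 20.025
d((-9, -9), (7, 16)) = 29.6816
d((-10, 11), (7, 16)) = 17.72

Closest pair: (-1, 16) and (7, 16) with distance 8.0

The closest pair is (-1, 16) and (7, 16) with Euclidean distance 8.0. For 6 points, brute-force pairwise comparison is shown above. For large n, the divide-and-conquer algorithm (sort by x, recurse on halves, check the dividing strip) achieves O(n log n).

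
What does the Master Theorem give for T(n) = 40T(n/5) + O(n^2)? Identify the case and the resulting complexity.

Master Theorem for T(n) = 40T(n/5) + O(n^2):

a = 40, b = 5, c = 2
log_b(a) = log_5(40) = 2.2920

Case 1: c = 2 < log_5(40) = 2.2920
T(n) = O(n^(log_5 40))

For T(n) = 40T(n/5) + O(n^2): log_5(40) = 2.2920. This is Case 1 of the Master Theorem (c < log_b(a), work dominated by leaves), giving O(n^(log_5 40)).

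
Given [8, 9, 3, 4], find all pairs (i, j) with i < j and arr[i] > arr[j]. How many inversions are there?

Finding inversions in [8, 9, 3, 4]:

(0, 2): arr[0]=8 > arr[2]=3
(0, 3): arr[0]=8 > arr[3]=4
(1, 2): arr[1]=9 > arr[2]=3
(1, 3): arr[1]=9 > arr[3]=4

Total inversions: 4

The array has 4 inversion(s): (0,2), (0,3), (1,2), (1,3). Each pair (i,j) satisfies i < j and arr[i] > arr[j].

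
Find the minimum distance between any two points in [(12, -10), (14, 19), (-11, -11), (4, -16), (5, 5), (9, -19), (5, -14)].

Computing all pairwise distances among 7 points:

d((12, -10), (14, 19)) = 29.0689
d((12, -10), (-11, -11)) = 23.0217
d((12, -10), (4, -16)) = 10.0
d((12, -10), (5, 5)) = 16.5529
d((12, -10), (9, -19)) = 9.4868
d((12, -10), (5, -14)) = 8.0623
d((14, 19), (-11, -11)) = 39.0512
d((14, 19), (4, -16)) = 36.4005
d((14, 19), (5, 5)) = 16.6433
d((14, 19), (9, -19)) = 38.3275
d((14, 19), (5, -14)) = 34.2053
d((-11, -11), (4, -16)) = 15.8114
d((-11, -11), (5, 5)) = 22.6274
d((-11, -11), (9, -19)) = 21.5407
d((-11, -11), (5, -14)) = 16.2788
d((4, -16), (5, 5)) = 21.0238
d((4, -16), (9, -19)) = 5.831
d((4, -16), (5, -14)) = 2.2361 <-- minimum
d((5, 5), (9, -19)) = 24.3311
d((5, 5), (5, -14)) = 19.0
d((9, -19), (5, -14)) = 6.4031

Closest pair: (4, -16) and (5, -14) with distance 2.2361

The closest pair is (4, -16) and (5, -14) with Euclidean distance 2.2361. For 7 points, brute-force pairwise comparison is shown above. For large n, the divide-and-conquer algorithm (sort by x, recurse on halves, check the dividing strip) achieves O(n log n).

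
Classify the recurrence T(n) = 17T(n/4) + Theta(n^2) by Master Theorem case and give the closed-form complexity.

Master Theorem for T(n) = 17T(n/4) + O(n^2):

a = 17, b = 4, c = 2
log_b(a) = log_4(17) = 2.0437

Case 1: c = 2 < log_4(17) = 2.0437
T(n) = O(n^(log_4 17))

For T(n) = 17T(n/4) + O(n^2): log_4(17) = 2.0437. This is Case 1 of the Master Theorem (c < log_b(a), work dominated by leaves), giving O(n^(log_4 17)).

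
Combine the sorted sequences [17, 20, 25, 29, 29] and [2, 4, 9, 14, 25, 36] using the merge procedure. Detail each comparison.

Merging process:

Compare 17 vs 2: take 2 from right. Merged: [2]
Compare 17 vs 4: take 4 from right. Merged: [2, 4]
Compare 17 vs 9: take 9 from right. Merged: [2, 4, 9]
Compare 17 vs 14: take 14 from right. Merged: [2, 4, 9, 14]
Compare 17 vs 25: take 17 from left. Merged: [2, 4, 9, 14, 17]
Compare 20 vs 25: take 20 from left. Merged: [2, 4, 9, 14, 17, 20]
Compare 25 vs 25: take 25 from left. Merged: [2, 4, 9, 14, 17, 20, 25]
Compare 29 vs 25: take 25 from right. Merged: [2, 4, 9, 14, 17, 20, 25, 25]
Compare 29 vs 36: take 29 from left. Merged: [2, 4, 9, 14, 17, 20, 25, 25, 29]
Compare 29 vs 36: take 29 from left. Merged: [2, 4, 9, 14, 17, 20, 25, 25, 29, 29]
Append remaining from right: [36]. Merged: [2, 4, 9, 14, 17, 20, 25, 25, 29, 29, 36]

Final merged array: [2, 4, 9, 14, 17, 20, 25, 25, 29, 29, 36]
Total comparisons: 10

The merged array is [2, 4, 9, 14, 17, 20, 25, 25, 29, 29, 36], requiring 10 comparisons. The merge step runs in O(n) time where n is the total number of elements.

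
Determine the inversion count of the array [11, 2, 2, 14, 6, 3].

Finding inversions in [11, 2, 2, 14, 6, 3]:

(0, 1): arr[0]=11 > arr[1]=2
(0, 2): arr[0]=11 > arr[2]=2
(0, 4): arr[0]=11 > arr[4]=6
(0, 5): arr[0]=11 > arr[5]=3
(3, 4): arr[3]=14 > arr[4]=6
(3, 5): arr[3]=14 > arr[5]=3
(4, 5): arr[4]=6 > arr[5]=3

Total inversions: 7

The array has 7 inversion(s): (0,1), (0,2), (0,4), (0,5), (3,4), (3,5), (4,5). Each pair (i,j) satisfies i < j and arr[i] > arr[j].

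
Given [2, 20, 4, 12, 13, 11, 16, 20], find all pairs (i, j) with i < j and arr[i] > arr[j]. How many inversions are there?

Finding inversions in [2, 20, 4, 12, 13, 11, 16, 20]:

(1, 2): arr[1]=20 > arr[2]=4
(1, 3): arr[1]=20 > arr[3]=12
(1, 4): arr[1]=20 > arr[4]=13
(1, 5): arr[1]=20 > arr[5]=11
(1, 6): arr[1]=20 > arr[6]=16
(3, 5): arr[3]=12 > arr[5]=11
(4, 5): arr[4]=13 > arr[5]=11

Total inversions: 7

The array has 7 inversion(s): (1,2), (1,3), (1,4), (1,5), (1,6), (3,5), (4,5). Each pair (i,j) satisfies i < j and arr[i] > arr[j].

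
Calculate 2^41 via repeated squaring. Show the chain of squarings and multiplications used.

Computing 2^41 by squaring (build up from 2^1; each line after the first costs one multiplication):

2^1 = 2
2^2 = (2^1)^2 = 2^2 = 4
2^4 = (2^2)^2 = 4^2 = 16
2^5 = 2 * 2^4 = 2 * 16 = 32
2^10 = (2^5)^2 = 32^2 = 1024
2^20 = (2^10)^2 = 1024^2 = 1048576
2^40 = (2^20)^2 = 1048576^2 = 1099511627776
2^41 = 2 * 2^40 = 2 * 1099511627776 = 2199023255552

Result: 2199023255552
Multiplications needed: 7 (7 lines after 2^1)

2^41 = 2199023255552. Using exponentiation by squaring, this requires 7 multiplications. The key idea: if the exponent is even, square the half-power; if odd, multiply by the base once.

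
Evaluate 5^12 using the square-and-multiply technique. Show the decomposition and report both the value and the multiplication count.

Computing 5^12 by squaring (build up from 5^1; each line after the first costs one multiplication):

5^1 = 5
5^2 = (5^1)^2 = 5^2 = 25
5^3 = 5 * 5^2 = 5 * 25 = 125
5^6 = (5^3)^2 = 125^2 = 15625
5^12 = (5^6)^2 = 15625^2 = 244140625

Result: 244140625
Multiplications needed: 4 (4 lines after 5^1)

5^12 = 244140625. Using exponentiation by squaring, this requires 4 multiplications. The key idea: if the exponent is even, square the half-power; if odd, multiply by the base once.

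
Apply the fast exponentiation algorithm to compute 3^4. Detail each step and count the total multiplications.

Computing 3^4 by squaring (build up from 3^1; each line after the first costs one multiplication):

3^1 = 3
3^2 = (3^1)^2 = 3^2 = 9
3^4 = (3^2)^2 = 9^2 = 81

Result: 81
Multiplications needed: 2 (2 lines after 3^1)

3^4 = 81. Using exponentiation by squaring, this requires 2 multiplications. The key idea: if the exponent is even, square the half-power; if odd, multiply by the base once.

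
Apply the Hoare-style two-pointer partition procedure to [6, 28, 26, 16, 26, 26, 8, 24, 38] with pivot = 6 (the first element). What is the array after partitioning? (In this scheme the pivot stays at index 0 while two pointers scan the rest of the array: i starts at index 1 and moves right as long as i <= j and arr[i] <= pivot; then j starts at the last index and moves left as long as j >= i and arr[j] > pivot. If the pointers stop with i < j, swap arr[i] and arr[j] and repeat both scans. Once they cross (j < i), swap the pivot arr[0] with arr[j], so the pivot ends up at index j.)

Hoare-style two-pointer partition with pivot = 6:

Initial array: [6, 28, 26, 16, 26, 26, 8, 24, 38]

Pointers start at i = 1, j = 8.
i ends at 1, j ends at 0: the pointers have crossed (j < i), so scanning stops.

j = 0, so swapping arr[0] with arr[j] leaves the pivot at position 0: [6, 28, 26, 16, 26, 26, 8, 24, 38]
Pivot position: 0

After partitioning with pivot 6, the array becomes [6, 28, 26, 16, 26, 26, 8, 24, 38]. The pivot is placed at index 0. All elements to the left of the pivot are <= 6, and all elements to the right are > 6.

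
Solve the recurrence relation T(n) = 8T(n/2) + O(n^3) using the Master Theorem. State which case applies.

Master Theorem for T(n) = 8T(n/2) + O(n^3):

a = 8, b = 2, c = 3
log_b(a) = log_2(8) = 3.0000

Case 2: c = 3 = log_2(8) = 3.0000
T(n) = O(n^3 log n) = O(n^3 log n)

For T(n) = 8T(n/2) + O(n^3): log_2(8) = 3.0000. This is Case 2 of the Master Theorem (c = log_b(a), equal work at all levels), giving O(n^3 log n).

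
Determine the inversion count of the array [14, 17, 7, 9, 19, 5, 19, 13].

Finding inversions in [14, 17, 7, 9, 19, 5, 19, 13]:

(0, 2): arr[0]=14 > arr[2]=7
(0, 3): arr[0]=14 > arr[3]=9
(0, 5): arr[0]=14 > arr[5]=5
(0, 7): arr[0]=14 > arr[7]=13
(1, 2): arr[1]=17 > arr[2]=7
(1, 3): arr[1]=17 > arr[3]=9
(1, 5): arr[1]=17 > arr[5]=5
(1, 7): arr[1]=17 > arr[7]=13
(2, 5): arr[2]=7 > arr[5]=5
(3, 5): arr[3]=9 > arr[5]=5
(4, 5): arr[4]=19 > arr[5]=5
(4, 7): arr[4]=19 > arr[7]=13
(6, 7): arr[6]=19 > arr[7]=13

Total inversions: 13

The array has 13 inversion(s): (0,2), (0,3), (0,5), (0,7), (1,2), (1,3), (1,5), (1,7), (2,5), (3,5), (4,5), (4,7), (6,7). Each pair (i,j) satisfies i < j and arr[i] > arr[j].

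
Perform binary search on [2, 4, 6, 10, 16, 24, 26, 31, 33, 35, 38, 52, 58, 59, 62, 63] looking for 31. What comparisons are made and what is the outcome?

Binary search for 31 in [2, 4, 6, 10, 16, 24, 26, 31, 33, 35, 38, 52, 58, 59, 62, 63]:

lo=0, hi=15, mid=7, arr[mid]=31 -> Found target at index 7!

Binary search finds 31 at index 7 after 1 comparisons. The search repeatedly halves the search space by comparing with the middle element.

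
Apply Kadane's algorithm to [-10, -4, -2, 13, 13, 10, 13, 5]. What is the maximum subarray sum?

Using Kadane's algorithm on [-10, -4, -2, 13, 13, 10, 13, 5]:

Scanning through the array:
Position 1 (value -4): max_ending_here = -4, max_so_far = -4
Position 2 (value -2): max_ending_here = -2, max_so_far = -2
Position 3 (value 13): max_ending_here = 13, max_so_far = 13
Position 4 (value 13): max_ending_here = 26, max_so_far = 26
Position 5 (value 10): max_ending_here = 36, max_so_far = 36
Position 6 (value 13): max_ending_here = 49, max_so_far = 49
Position 7 (value 5): max_ending_here = 54, max_so_far = 54

Maximum subarray: [13, 13, 10, 13, 5]
Maximum sum: 54

The maximum subarray is [13, 13, 10, 13, 5] with sum 54. This subarray runs from index 3 to index 7.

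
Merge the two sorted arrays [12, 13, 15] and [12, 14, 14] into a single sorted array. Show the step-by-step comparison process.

Merging process:

Compare 12 vs 12: take 12 from left. Merged: [12]
Compare 13 vs 12: take 12 from right. Merged: [12, 12]
Compare 13 vs 14: take 13 from left. Merged: [12, 12, 13]
Compare 15 vs 14: take 14 from right. Merged: [12, 12, 13, 14]
Compare 15 vs 14: take 14 from right. Merged: [12, 12, 13, 14, 14]
Append remaining from left: [15]. Merged: [12, 12, 13, 14, 14, 15]

Final merged array: [12, 12, 13, 14, 14, 15]
Total comparisons: 5

The merged array is [12, 12, 13, 14, 14, 15], requiring 5 comparisons. The merge step runs in O(n) time where n is the total number of elements.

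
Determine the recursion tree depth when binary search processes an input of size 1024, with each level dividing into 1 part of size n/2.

For divide and conquer with division factor 2:

Problem sizes at each level:
Level 0: 1024
Level 1: 512
Level 2: 256
Level 3: 128
Level 4: 64
Level 5: 32
Level 6: 16
Level 7: 8
Level 8: 4
Level 9: 2
Level 10: 1

The root is level 0 and the size-1 base case is level 10 (the tree spans levels 0 through 10, i.e. 11 levels counting the root), so the depth is the number of divisions: log_2(1024) = 10

The recursion tree depth is log_2(1024) = 10. At each level, the problem size is divided by 2, so it takes 10 divisions to reduce to a base case of size 1. The algorithm makes 1 recursive call at each level.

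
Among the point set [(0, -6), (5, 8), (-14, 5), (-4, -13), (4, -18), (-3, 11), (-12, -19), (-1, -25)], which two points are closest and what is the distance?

Computing all pairwise distances among 8 points:

d((0, -6), (5, 8)) = 14.8661
d((0, -6), (-14, 5)) = 17.8045
d((0, -6), (-4, -13)) = 8.0623 <-- minimum
d((0, -6), (4, -18)) = 12.6491
d((0, -6), (-3, 11)) = 17.2627
d((0, -6), (-12, -19)) = 17.6918
d((0, -6), (-1, -25)) = 19.0263
d((5, 8), (-14, 5)) = 19.2354
d((5, 8), (-4, -13)) = 22.8473
d((5, 8), (4, -18)) = 26.0192
d((5, 8), (-3, 11)) = 8.544
d((5, 8), (-12, -19)) = 31.9061
d((5, 8), (-1, -25)) = 33.541
d((-14, 5), (-4, -13)) = 20.5913
d((-14, 5), (4, -18)) = 29.2062
d((-14, 5), (-3, 11)) = 12.53
d((-14, 5), (-12, -19)) = 24.0832
d((-14, 5), (-1, -25)) = 32.6956
d((-4, -13), (4, -18)) = 9.434
d((-4, -13), (-3, 11)) = 24.0208
d((-4, -13), (-12, -19)) = 10.0
d((-4, -13), (-1, -25)) = 12.3693
d((4, -18), (-3, 11)) = 29.8329
d((4, -18), (-12, -19)) = 16.0312
d((4, -18), (-1, -25)) = 8.6023
d((-3, 11), (-12, -19)) = 31.3209
d((-3, 11), (-1, -25)) = 36.0555
d((-12, -19), (-1, -25)) = 12.53

Closest pair: (0, -6) and (-4, -13) with distance 8.0623

The closest pair is (0, -6) and (-4, -13) with Euclidean distance 8.0623. For 8 points, brute-force pairwise comparison is shown above. For large n, the divide-and-conquer algorithm (sort by x, recurse on halves, check the dividing strip) achieves O(n log n).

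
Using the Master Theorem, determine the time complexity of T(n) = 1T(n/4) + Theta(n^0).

Master Theorem for T(n) = 1T(n/4) + O(n^0):

a = 1, b = 4, c = 0
log_b(a) = log_4(1) = 0.0000

Case 2: c = 0 = log_4(1) = 0.0000
T(n) = O(n^0 log n) = O(log n)

For T(n) = 1T(n/4) + O(n^0): log_4(1) = 0.0000. This is Case 2 of the Master Theorem (c = log_b(a), equal work at all levels), giving O(log n).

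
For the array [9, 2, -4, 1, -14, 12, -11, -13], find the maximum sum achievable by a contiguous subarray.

Using Kadane's algorithm on [9, 2, -4, 1, -14, 12, -11, -13]:

Scanning through the array:
Position 1 (value 2): max_ending_here = 11, max_so_far = 11
Position 2 (value -4): max_ending_here = 7, max_so_far = 11
Position 3 (value 1): max_ending_here = 8, max_so_far = 11
Position 4 (value -14): max_ending_here = -6, max_so_far = 11
Position 5 (value 12): max_ending_here = 12, max_so_far = 12
Position 6 (value -11): max_ending_here = 1, max_so_far = 12
Position 7 (value -13): max_ending_here = -12, max_so_far = 12

Maximum subarray: [12]
Maximum sum: 12

The maximum subarray is [12] with sum 12. This subarray runs from index 5 to index 5.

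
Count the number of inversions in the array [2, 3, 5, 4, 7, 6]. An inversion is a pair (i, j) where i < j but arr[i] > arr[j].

Finding inversions in [2, 3, 5, 4, 7, 6]:

(2, 3): arr[2]=5 > arr[3]=4
(4, 5): arr[4]=7 > arr[5]=6

Total inversions: 2

The array has 2 inversion(s): (2,3), (4,5). Each pair (i,j) satisfies i < j and arr[i] > arr[j].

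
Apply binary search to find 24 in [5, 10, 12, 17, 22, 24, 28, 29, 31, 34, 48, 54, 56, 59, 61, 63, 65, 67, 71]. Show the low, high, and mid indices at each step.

Binary search for 24 in [5, 10, 12, 17, 22, 24, 28, 29, 31, 34, 48, 54, 56, 59, 61, 63, 65, 67, 71]:

lo=0, hi=18, mid=9, arr[mid]=34 -> 34 > 24, search left half
lo=0, hi=8, mid=4, arr[mid]=22 -> 22 < 24, search right half
lo=5, hi=8, mid=6, arr[mid]=28 -> 28 > 24, search left half
lo=5, hi=5, mid=5, arr[mid]=24 -> Found target at index 5!

Binary search finds 24 at index 5 after 4 comparisons. The search repeatedly halves the search space by comparing with the middle element.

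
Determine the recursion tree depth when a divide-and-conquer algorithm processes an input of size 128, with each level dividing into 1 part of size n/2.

For divide and conquer with division factor 2:

Problem sizes at each level:
Level 0: 128
Level 1: 64
Level 2: 32
Level 3: 16
Level 4: 8
Level 5: 4
Level 6: 2
Level 7: 1

The root is level 0 and the size-1 base case is level 7 (the tree spans levels 0 through 7, i.e. 8 levels counting the root), so the depth is the number of divisions: log_2(128) = 7

The recursion tree depth is log_2(128) = 7. At each level, the problem size is divided by 2, so it takes 7 divisions to reduce to a base case of size 1. The algorithm makes 1 recursive call at each level.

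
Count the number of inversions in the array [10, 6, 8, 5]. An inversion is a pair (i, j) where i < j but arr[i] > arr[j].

Finding inversions in [10, 6, 8, 5]:

(0, 1): arr[0]=10 > arr[1]=6
(0, 2): arr[0]=10 > arr[2]=8
(0, 3): arr[0]=10 > arr[3]=5
(1, 3): arr[1]=6 > arr[3]=5
(2, 3): arr[2]=8 > arr[3]=5

Total inversions: 5

The array has 5 inversion(s): (0,1), (0,2), (0,3), (1,3), (2,3). Each pair (i,j) satisfies i < j and arr[i] > arr[j].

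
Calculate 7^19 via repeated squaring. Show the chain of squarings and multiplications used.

Computing 7^19 by squaring (build up from 7^1; each line after the first costs one multiplication):

7^1 = 7
7^2 = (7^1)^2 = 7^2 = 49
7^4 = (7^2)^2 = 49^2 = 2401
7^8 = (7^4)^2 = 2401^2 = 5764801
7^9 = 7 * 7^8 = 7 * 5764801 = 40353607
7^18 = (7^9)^2 = 40353607^2 = 1628413597910449
7^19 = 7 * 7^18 = 7 * 1628413597910449 = 11398895185373143

Result: 11398895185373143
Multiplications needed: 6 (6 lines after 7^1)

7^19 = 11398895185373143. Using exponentiation by squaring, this requires 6 multiplications. The key idea: if the exponent is even, square the half-power; if odd, multiply by the base once.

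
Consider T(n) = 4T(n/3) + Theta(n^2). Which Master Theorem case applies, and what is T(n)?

Master Theorem for T(n) = 4T(n/3) + O(n^2):

a = 4, b = 3, c = 2
log_b(a) = log_3(4) = 1.2619

Case 3: c = 2 > log_3(4) = 1.2619
T(n) = O(n^2) = O(n^2)

For T(n) = 4T(n/3) + O(n^2): log_3(4) = 1.2619. This is Case 3 of the Master Theorem (c > log_b(a), work dominated by root), giving O(n^2).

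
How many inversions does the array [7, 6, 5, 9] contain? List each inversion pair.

Finding inversions in [7, 6, 5, 9]:

(0, 1): arr[0]=7 > arr[1]=6
(0, 2): arr[0]=7 > arr[2]=5
(1, 2): arr[1]=6 > arr[2]=5

Total inversions: 3

The array has 3 inversion(s): (0,1), (0,2), (1,2). Each pair (i,j) satisfies i < j and arr[i] > arr[j].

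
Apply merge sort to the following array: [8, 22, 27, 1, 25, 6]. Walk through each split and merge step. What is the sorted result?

Merge sort trace:

Split: [8, 22, 27, 1, 25, 6] -> [8, 22, 27] and [1, 25, 6]
  Split: [8, 22, 27] -> [8] and [22, 27]
    Split: [22, 27] -> [22] and [27]
    Merge: [22] + [27] -> [22, 27]
  Merge: [8] + [22, 27] -> [8, 22, 27]
  Split: [1, 25, 6] -> [1] and [25, 6]
    Split: [25, 6] -> [25] and [6]
    Merge: [25] + [6] -> [6, 25]
  Merge: [1] + [6, 25] -> [1, 6, 25]
Merge: [8, 22, 27] + [1, 6, 25] -> [1, 6, 8, 22, 25, 27]

Final sorted array: [1, 6, 8, 22, 25, 27]

The merge sort proceeds by recursively splitting the array and merging sorted halves.
After all merges, the sorted array is [1, 6, 8, 22, 25, 27].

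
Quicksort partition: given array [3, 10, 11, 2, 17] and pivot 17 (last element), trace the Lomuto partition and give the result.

Lomuto partition with pivot = 17:

Initial array: [3, 10, 11, 2, 17]

arr[0]=3 <= 17: swap with position 0, array becomes [3, 10, 11, 2, 17]
arr[1]=10 <= 17: swap with position 1, array becomes [3, 10, 11, 2, 17]
arr[2]=11 <= 17: swap with position 2, array becomes [3, 10, 11, 2, 17]
arr[3]=2 <= 17: swap with position 3, array becomes [3, 10, 11, 2, 17]

Place pivot at position 4: [3, 10, 11, 2, 17]
Pivot position: 4

After partitioning with pivot 17, the array becomes [3, 10, 11, 2, 17]. The pivot is placed at index 4. All elements to the left of the pivot are <= 17, and all elements to the right are > 17.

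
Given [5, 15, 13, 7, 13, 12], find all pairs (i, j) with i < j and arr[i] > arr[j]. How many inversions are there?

Finding inversions in [5, 15, 13, 7, 13, 12]:

(1, 2): arr[1]=15 > arr[2]=13
(1, 3): arr[1]=15 > arr[3]=7
(1, 4): arr[1]=15 > arr[4]=13
(1, 5): arr[1]=15 > arr[5]=12
(2, 3): arr[2]=13 > arr[3]=7
(2, 5): arr[2]=13 > arr[5]=12
(4, 5): arr[4]=13 > arr[5]=12

Total inversions: 7

The array has 7 inversion(s): (1,2), (1,3), (1,4), (1,5), (2,3), (2,5), (4,5). Each pair (i,j) satisfies i < j and arr[i] > arr[j].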